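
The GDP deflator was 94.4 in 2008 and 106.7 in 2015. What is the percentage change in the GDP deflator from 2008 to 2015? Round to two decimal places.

13.03%

Change = (106.7 − 94.4) / 94.4 × 100
       = 12.3 / 94.4 × 100 = 13.0297%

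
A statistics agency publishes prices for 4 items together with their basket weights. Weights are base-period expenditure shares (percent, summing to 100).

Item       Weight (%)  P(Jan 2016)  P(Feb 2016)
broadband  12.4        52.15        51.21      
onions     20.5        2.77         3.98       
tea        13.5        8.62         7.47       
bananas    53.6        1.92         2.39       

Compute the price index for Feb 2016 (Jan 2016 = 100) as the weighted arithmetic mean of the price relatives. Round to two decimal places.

120.05

broadband: 12.4 × (51.21/52.15) = 12.4 × 0.981975 = 12.1765
onions: 20.5 × (3.98/2.77) = 20.5 × 1.436823 = 29.4549
tea: 13.5 × (7.47/8.62) = 13.5 × 0.866589 = 11.6990
bananas: 53.6 × (2.39/1.92) = 53.6 × 1.244792 = 66.7208
Index = Σ wᵢ·(p₁ᵢ/p₀ᵢ) = 12.1765 + 29.4549 + 11.6990 + 66.7208 = 120.0512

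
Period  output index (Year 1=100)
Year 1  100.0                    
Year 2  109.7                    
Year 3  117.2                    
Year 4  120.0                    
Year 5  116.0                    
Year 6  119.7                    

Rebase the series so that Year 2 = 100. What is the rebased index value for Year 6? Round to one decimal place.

Rebased(Year 6) = 119.7 / 109.7 × 100 = 109.1158

109.1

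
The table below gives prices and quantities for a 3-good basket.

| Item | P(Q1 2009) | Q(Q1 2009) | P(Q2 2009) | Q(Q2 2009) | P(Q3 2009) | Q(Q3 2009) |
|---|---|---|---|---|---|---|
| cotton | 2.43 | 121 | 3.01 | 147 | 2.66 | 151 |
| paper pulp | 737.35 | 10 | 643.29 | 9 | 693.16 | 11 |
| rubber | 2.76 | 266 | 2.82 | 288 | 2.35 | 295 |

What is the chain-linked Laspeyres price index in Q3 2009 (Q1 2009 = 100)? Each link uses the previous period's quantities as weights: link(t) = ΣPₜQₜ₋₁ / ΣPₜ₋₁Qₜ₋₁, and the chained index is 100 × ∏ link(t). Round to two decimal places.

Link Q1 2009→Q2 2009:
ΣP(Q2 2009)Q(Q1 2009) = 3.01×121 + 643.29×10 + 2.82×266 = 364.21 + 6432.9 + 750.12 = 7547.23
ΣP(Q1 2009)Q(Q1 2009) = 2.43×121 + 737.35×10 + 2.76×266 = 294.03 + 7373.5 + 734.16 = 8401.69
link = 7547.23/8401.69 = 0.898299
Link Q2 2009→Q3 2009:
ΣP(Q3 2009)Q(Q2 2009) = 2.66×147 + 693.16×9 + 2.35×288 = 391.02 + 6238.44 + 676.8 = 7306.26
ΣP(Q2 2009)Q(Q2 2009) = 3.01×147 + 643.29×9 + 2.82×288 = 442.47 + 5789.61 + 812.16 = 7044.24
link = 7306.26/7044.24 = 1.037196
Chained index = 100 × 0.898299 × 1.037196 = 93.1712

93.17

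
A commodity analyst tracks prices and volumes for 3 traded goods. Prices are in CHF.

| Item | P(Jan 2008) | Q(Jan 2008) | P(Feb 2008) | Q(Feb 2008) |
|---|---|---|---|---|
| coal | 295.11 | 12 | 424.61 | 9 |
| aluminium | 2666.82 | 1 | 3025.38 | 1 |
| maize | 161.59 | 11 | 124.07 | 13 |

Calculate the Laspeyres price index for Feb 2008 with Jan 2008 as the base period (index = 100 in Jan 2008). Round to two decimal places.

Laspeyres price index uses base-period quantities as weights.
ΣP(Feb 2008)·Q(Jan 2008) = 424.61×12 + 3025.38×1 + 124.07×11 = 5095.32 + 3025.38 + 1364.77 = 9485.47
ΣP(Jan 2008)·Q(Jan 2008) = 295.11×12 + 2666.82×1 + 161.59×11 = 3541.32 + 2666.82 + 1777.49 = 7985.63
Index = 9485.47 / 7985.63 × 100 = 118.7817

118.78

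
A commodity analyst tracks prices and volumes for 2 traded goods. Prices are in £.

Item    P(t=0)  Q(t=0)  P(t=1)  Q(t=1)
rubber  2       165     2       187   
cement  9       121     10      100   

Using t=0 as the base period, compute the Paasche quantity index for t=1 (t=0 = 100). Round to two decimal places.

Paasche quantity index uses current-period prices as weights.
ΣP(t=1)·Q(t=1) = 2×187 + 10×100 = 374 + 1000 = 1374
ΣP(t=1)·Q(t=0) = 2×165 + 10×121 = 330 + 1210 = 1540
Index = 1374 / 1540 × 100 = 89.2208

89.22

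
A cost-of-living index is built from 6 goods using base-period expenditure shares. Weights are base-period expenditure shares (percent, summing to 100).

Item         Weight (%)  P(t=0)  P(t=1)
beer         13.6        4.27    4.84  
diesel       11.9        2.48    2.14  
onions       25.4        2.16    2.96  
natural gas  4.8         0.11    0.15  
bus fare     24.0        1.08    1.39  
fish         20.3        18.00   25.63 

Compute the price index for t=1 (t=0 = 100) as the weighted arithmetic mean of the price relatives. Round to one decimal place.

126.8

beer: 13.6 × (4.84/4.27) = 13.6 × 1.133489 = 15.4155
diesel: 11.9 × (2.14/2.48) = 11.9 × 0.862903 = 10.2685
onions: 25.4 × (2.96/2.16) = 25.4 × 1.370370 = 34.8074
natural gas: 4.8 × (0.15/0.11) = 4.8 × 1.363636 = 6.5455
bus fare: 24.0 × (1.39/1.08) = 24.0 × 1.287037 = 30.8889
fish: 20.3 × (25.63/18.00) = 20.3 × 1.423889 = 28.9049
Index = Σ wᵢ·(p₁ᵢ/p₀ᵢ) = 15.4155 + 10.2685 + 34.8074 + 6.5455 + 30.8889 + 28.9049 = 126.8307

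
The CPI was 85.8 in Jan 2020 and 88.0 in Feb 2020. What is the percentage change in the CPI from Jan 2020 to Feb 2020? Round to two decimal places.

Change = (88.0 − 85.8) / 85.8 × 100
       = 2.2 / 85.8 × 100 = 2.5641%

2.56%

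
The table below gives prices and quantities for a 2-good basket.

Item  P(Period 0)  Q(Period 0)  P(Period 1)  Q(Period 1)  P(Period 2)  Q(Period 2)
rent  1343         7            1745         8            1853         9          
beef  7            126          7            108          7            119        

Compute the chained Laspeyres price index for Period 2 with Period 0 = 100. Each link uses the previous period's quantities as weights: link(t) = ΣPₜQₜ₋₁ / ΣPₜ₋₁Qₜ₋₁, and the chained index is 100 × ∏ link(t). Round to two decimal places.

134.84

Link Period 0→Period 1:
ΣP(Period 1)Q(Period 0) = 1745×7 + 7×126 = 12215 + 882 = 13097
ΣP(Period 0)Q(Period 0) = 1343×7 + 7×126 = 9401 + 882 = 10283
link = 13097/10283 = 1.273656
Link Period 1→Period 2:
ΣP(Period 2)Q(Period 1) = 1853×8 + 7×108 = 14824 + 756 = 15580
ΣP(Period 1)Q(Period 1) = 1745×8 + 7×108 = 13960 + 756 = 14716
link = 15580/14716 = 1.058712
Chained index = 100 × 1.273656 × 1.058712 = 134.8434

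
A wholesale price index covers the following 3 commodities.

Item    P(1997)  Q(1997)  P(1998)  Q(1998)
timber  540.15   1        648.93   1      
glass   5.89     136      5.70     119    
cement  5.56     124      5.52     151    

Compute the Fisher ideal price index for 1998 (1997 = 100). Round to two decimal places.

103.85

Laspeyres component (base-period weights):
ΣP(1998)Q(1997) = 648.93×1 + 5.70×136 + 5.52×124 = 648.93 + 775.2 + 684.48 = 2108.61
ΣP(1997)Q(1997) = 540.15×1 + 5.89×136 + 5.56×124 = 540.15 + 801.04 + 689.44 = 2030.63
L = 2108.61 / 2030.63 × 100 = 103.8402
Paasche component (current-period weights):
ΣP(1998)Q(1998) = 648.93×1 + 5.70×119 + 5.52×151 = 648.93 + 678.3 + 833.52 = 2160.75
ΣP(1997)Q(1998) = 540.15×1 + 5.89×119 + 5.56×151 = 540.15 + 700.91 + 839.56 = 2080.62
P = 2160.75 / 2080.62 × 100 = 103.8513
Fisher = √(L × P) = √(103.8402 × 103.8513) = 103.8457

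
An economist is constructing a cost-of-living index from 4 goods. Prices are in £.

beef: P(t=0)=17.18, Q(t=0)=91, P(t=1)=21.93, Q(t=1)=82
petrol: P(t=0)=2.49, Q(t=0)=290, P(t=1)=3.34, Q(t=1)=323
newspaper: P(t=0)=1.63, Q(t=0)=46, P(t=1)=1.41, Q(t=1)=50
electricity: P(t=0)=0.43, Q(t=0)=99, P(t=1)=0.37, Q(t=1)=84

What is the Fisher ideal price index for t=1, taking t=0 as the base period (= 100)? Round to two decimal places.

127.69

Laspeyres component (base-period weights):
ΣP(t=1)Q(t=0) = 21.93×91 + 3.34×290 + 1.41×46 + 0.37×99 = 1995.63 + 968.6 + 64.86 + 36.63 = 3065.72
ΣP(t=0)Q(t=0) = 17.18×91 + 2.49×290 + 1.63×46 + 0.43×99 = 1563.38 + 722.1 + 74.98 + 42.57 = 2403.03
L = 3065.72 / 2403.03 × 100 = 127.5773
Paasche component (current-period weights):
ΣP(t=1)Q(t=1) = 21.93×82 + 3.34×323 + 1.41×50 + 0.37×84 = 1798.26 + 1078.82 + 70.5 + 31.08 = 2978.66
ΣP(t=0)Q(t=1) = 17.18×82 + 2.49×323 + 1.63×50 + 0.43×84 = 1408.76 + 804.27 + 81.5 + 36.12 = 2330.65
P = 2978.66 / 2330.65 × 100 = 127.8038
Fisher = √(L × P) = √(127.5773 × 127.8038) = 127.6905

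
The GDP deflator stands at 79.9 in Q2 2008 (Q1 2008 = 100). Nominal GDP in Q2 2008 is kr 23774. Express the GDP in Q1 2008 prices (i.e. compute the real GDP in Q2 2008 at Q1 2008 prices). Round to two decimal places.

29754.69

Real = Nominal ÷ (Index/100) = 23774 ÷ (79.9/100)
     = 23774 ÷ 0.799 = 29754.6934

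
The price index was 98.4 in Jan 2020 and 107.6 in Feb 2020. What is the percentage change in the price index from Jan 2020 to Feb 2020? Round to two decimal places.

9.35%

Change = (107.6 − 98.4) / 98.4 × 100
       = 9.2 / 98.4 × 100 = 9.3496%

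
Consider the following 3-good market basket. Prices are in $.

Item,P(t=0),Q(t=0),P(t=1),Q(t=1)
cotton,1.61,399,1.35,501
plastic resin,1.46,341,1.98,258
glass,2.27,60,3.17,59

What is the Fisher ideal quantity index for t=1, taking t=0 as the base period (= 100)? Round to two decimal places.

Laspeyres component (base-period weights):
ΣP(t=0)Q(t=1) = 1.61×501 + 1.46×258 + 2.27×59 = 806.61 + 376.68 + 133.93 = 1317.22
ΣP(t=0)Q(t=0) = 1.61×399 + 1.46×341 + 2.27×60 = 642.39 + 497.86 + 136.2 = 1276.45
L = 1317.22 / 1276.45 × 100 = 103.1940
Paasche component (current-period weights):
ΣP(t=1)Q(t=1) = 1.35×501 + 1.98×258 + 3.17×59 = 676.35 + 510.84 + 187.03 = 1374.22
ΣP(t=1)Q(t=0) = 1.35×399 + 1.98×341 + 3.17×60 = 538.65 + 675.18 + 190.2 = 1404.03
P = 1374.22 / 1404.03 × 100 = 97.8768
Fisher = √(L × P) = √(103.1940 × 97.8768) = 100.5003

100.50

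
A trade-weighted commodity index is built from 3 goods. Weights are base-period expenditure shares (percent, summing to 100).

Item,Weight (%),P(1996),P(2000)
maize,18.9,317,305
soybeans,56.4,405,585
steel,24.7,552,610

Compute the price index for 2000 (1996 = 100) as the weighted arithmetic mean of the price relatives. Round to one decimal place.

maize: 18.9 × (305/317) = 18.9 × 0.962145 = 18.1845
soybeans: 56.4 × (585/405) = 56.4 × 1.444444 = 81.4667
steel: 24.7 × (610/552) = 24.7 × 1.105072 = 27.2953
Index = Σ wᵢ·(p₁ᵢ/p₀ᵢ) = 18.1845 + 81.4667 + 27.2953 = 126.9465

126.9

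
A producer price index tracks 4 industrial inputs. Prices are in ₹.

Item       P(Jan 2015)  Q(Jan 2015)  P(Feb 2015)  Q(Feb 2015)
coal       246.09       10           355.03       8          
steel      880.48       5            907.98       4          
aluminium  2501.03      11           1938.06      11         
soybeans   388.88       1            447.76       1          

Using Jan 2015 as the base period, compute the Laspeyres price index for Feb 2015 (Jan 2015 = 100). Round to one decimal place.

85.9

Laspeyres price index uses base-period quantities as weights.
ΣP(Feb 2015)·Q(Jan 2015) = 355.03×10 + 907.98×5 + 1938.06×11 + 447.76×1 = 3550.3 + 4539.9 + 21318.66 + 447.76 = 29856.62
ΣP(Jan 2015)·Q(Jan 2015) = 246.09×10 + 880.48×5 + 2501.03×11 + 388.88×1 = 2460.9 + 4402.4 + 27511.33 + 388.88 = 34763.51
Index = 29856.62 / 34763.51 × 100 = 85.8849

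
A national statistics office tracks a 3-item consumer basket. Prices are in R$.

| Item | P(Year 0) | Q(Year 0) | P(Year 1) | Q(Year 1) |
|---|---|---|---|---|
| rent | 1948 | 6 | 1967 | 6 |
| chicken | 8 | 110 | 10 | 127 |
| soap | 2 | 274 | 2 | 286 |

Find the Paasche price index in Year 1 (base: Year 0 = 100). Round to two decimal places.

102.77

Paasche price index uses current-period quantities as weights.
ΣP(Year 1)·Q(Year 1) = 1967×6 + 10×127 + 2×286 = 11802 + 1270 + 572 = 13644
ΣP(Year 0)·Q(Year 1) = 1948×6 + 8×127 + 2×286 = 11688 + 1016 + 572 = 13276
Index = 13644 / 13276 × 100 = 102.7719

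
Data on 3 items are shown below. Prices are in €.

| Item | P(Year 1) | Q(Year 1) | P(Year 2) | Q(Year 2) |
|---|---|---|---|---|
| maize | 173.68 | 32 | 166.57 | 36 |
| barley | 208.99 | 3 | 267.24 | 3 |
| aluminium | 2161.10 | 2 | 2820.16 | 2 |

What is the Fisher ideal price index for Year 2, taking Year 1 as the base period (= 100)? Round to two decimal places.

111.54

Laspeyres component (base-period weights):
ΣP(Year 2)Q(Year 1) = 166.57×32 + 267.24×3 + 2820.16×2 = 5330.24 + 801.72 + 5640.32 = 11772.28
ΣP(Year 1)Q(Year 1) = 173.68×32 + 208.99×3 + 2161.10×2 = 5557.76 + 626.97 + 4322.2 = 10506.93
L = 11772.28 / 10506.93 × 100 = 112.0430
Paasche component (current-period weights):
ΣP(Year 2)Q(Year 2) = 166.57×36 + 267.24×3 + 2820.16×2 = 5996.52 + 801.72 + 5640.32 = 12438.56
ΣP(Year 1)Q(Year 2) = 173.68×36 + 208.99×3 + 2161.10×2 = 6252.48 + 626.97 + 4322.2 = 11201.65
P = 12438.56 / 11201.65 × 100 = 111.0422
Fisher = √(L × P) = √(112.0430 × 111.0422) = 111.5415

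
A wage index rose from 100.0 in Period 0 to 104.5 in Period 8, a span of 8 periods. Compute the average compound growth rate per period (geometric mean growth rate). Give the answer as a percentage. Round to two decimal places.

Growth factor = (104.5/100.0)^(1/8) = (1.045000)^(1/8) = 1.005517
Growth rate = 1.005517 − 1 = 0.005517 = 0.5517%

0.55%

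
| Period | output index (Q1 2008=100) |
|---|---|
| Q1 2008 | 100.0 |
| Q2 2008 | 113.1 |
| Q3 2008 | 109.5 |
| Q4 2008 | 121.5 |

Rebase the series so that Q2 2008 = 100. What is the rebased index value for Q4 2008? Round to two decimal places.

107.43

Rebased(Q4 2008) = 121.5 / 113.1 × 100 = 107.4271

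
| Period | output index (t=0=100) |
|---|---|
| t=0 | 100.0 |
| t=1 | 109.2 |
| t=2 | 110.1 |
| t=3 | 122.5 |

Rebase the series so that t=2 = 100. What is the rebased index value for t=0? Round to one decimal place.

90.8

Rebased(t=0) = 100.0 / 110.1 × 100 = 90.8265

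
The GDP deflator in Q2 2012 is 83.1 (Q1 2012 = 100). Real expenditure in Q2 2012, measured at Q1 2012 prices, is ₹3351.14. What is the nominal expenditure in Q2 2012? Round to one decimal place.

2784.8

Nominal = Real × (Index/100) = 3351.14 × (83.1/100)
        = 3351.14 × 0.831 = 2784.7973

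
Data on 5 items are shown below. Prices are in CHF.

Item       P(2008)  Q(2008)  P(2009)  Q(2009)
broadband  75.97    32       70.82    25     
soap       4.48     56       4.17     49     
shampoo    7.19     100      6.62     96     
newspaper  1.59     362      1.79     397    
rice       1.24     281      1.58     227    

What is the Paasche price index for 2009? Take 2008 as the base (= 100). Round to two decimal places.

Paasche price index uses current-period quantities as weights.
ΣP(2009)·Q(2009) = 70.82×25 + 4.17×49 + 6.62×96 + 1.79×397 + 1.58×227 = 1770.5 + 204.33 + 635.52 + 710.63 + 358.66 = 3679.64
ΣP(2008)·Q(2009) = 75.97×25 + 4.48×49 + 7.19×96 + 1.59×397 + 1.24×227 = 1899.25 + 219.52 + 690.24 + 631.23 + 281.48 = 3721.72
Index = 3679.64 / 3721.72 × 100 = 98.8693

98.87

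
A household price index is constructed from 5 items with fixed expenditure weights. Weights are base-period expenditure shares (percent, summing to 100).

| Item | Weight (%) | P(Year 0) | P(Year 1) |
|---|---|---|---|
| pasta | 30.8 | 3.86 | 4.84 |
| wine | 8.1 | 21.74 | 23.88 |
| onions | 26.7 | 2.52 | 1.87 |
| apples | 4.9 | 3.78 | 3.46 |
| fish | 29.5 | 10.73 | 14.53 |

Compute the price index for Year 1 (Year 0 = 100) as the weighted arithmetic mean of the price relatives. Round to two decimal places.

111.76

pasta: 30.8 × (4.84/3.86) = 30.8 × 1.253886 = 38.6197
wine: 8.1 × (23.88/21.74) = 8.1 × 1.098436 = 8.8973
onions: 26.7 × (1.87/2.52) = 26.7 × 0.742063 = 19.8131
apples: 4.9 × (3.46/3.78) = 4.9 × 0.915344 = 4.4852
fish: 29.5 × (14.53/10.73) = 29.5 × 1.354147 = 39.9473
Index = Σ wᵢ·(p₁ᵢ/p₀ᵢ) = 38.6197 + 8.8973 + 19.8131 + 4.4852 + 39.9473 = 111.7626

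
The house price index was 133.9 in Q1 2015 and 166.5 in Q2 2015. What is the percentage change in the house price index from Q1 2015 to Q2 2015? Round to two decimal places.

24.35%

Change = (166.5 − 133.9) / 133.9 × 100
       = 32.6 / 133.9 × 100 = 24.3465%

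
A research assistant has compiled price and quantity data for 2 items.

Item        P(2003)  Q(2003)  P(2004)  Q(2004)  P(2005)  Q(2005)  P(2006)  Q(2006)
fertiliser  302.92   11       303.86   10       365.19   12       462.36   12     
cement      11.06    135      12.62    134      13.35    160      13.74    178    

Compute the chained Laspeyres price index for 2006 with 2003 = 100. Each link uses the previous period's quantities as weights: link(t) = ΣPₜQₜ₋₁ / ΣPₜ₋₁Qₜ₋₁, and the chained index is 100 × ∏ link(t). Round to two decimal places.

Link 2003→2004:
ΣP(2004)Q(2003) = 303.86×11 + 12.62×135 = 3342.46 + 1703.7 = 5046.16
ΣP(2003)Q(2003) = 302.92×11 + 11.06×135 = 3332.12 + 1493.1 = 4825.22
link = 5046.16/4825.22 = 1.045789
Link 2004→2005:
ΣP(2005)Q(2004) = 365.19×10 + 13.35×134 = 3651.9 + 1788.9 = 5440.8
ΣP(2004)Q(2004) = 303.86×10 + 12.62×134 = 3038.6 + 1691.08 = 4729.68
link = 5440.8/4729.68 = 1.150353
Link 2005→2006:
ΣP(2006)Q(2005) = 462.36×12 + 13.74×160 = 5548.32 + 2198.4 = 7746.72
ΣP(2005)Q(2005) = 365.19×12 + 13.35×160 = 4382.28 + 2136 = 6518.28
link = 7746.72/6518.28 = 1.188461
Chained index = 100 × 1.045789 × 1.150353 × 1.188461 = 142.9749

142.97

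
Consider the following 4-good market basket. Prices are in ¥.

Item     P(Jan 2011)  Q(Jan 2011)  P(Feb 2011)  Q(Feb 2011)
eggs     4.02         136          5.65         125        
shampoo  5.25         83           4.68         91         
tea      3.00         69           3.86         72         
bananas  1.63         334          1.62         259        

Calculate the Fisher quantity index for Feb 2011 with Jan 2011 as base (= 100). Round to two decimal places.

Laspeyres component (base-period weights):
ΣP(Jan 2011)Q(Feb 2011) = 4.02×125 + 5.25×91 + 3.00×72 + 1.63×259 = 502.5 + 477.75 + 216 + 422.17 = 1618.42
ΣP(Jan 2011)Q(Jan 2011) = 4.02×136 + 5.25×83 + 3.00×69 + 1.63×334 = 546.72 + 435.75 + 207 + 544.42 = 1733.89
L = 1618.42 / 1733.89 × 100 = 93.3404
Paasche component (current-period weights):
ΣP(Feb 2011)Q(Feb 2011) = 5.65×125 + 4.68×91 + 3.86×72 + 1.62×259 = 706.25 + 425.88 + 277.92 + 419.58 = 1829.63
ΣP(Feb 2011)Q(Jan 2011) = 5.65×136 + 4.68×83 + 3.86×69 + 1.62×334 = 768.4 + 388.44 + 266.34 + 541.08 = 1964.26
P = 1829.63 / 1964.26 × 100 = 93.1460
Fisher = √(L × P) = √(93.3404 × 93.1460) = 93.2432

93.24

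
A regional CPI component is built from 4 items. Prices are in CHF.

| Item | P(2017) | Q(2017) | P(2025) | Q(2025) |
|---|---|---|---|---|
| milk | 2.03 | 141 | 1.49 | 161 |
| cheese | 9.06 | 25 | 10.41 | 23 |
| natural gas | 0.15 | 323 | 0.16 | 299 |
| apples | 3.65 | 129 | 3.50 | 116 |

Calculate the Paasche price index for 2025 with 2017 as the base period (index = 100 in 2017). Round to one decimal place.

93.0

Paasche price index uses current-period quantities as weights.
ΣP(2025)·Q(2025) = 1.49×161 + 10.41×23 + 0.16×299 + 3.50×116 = 239.89 + 239.43 + 47.84 + 406 = 933.16
ΣP(2017)·Q(2025) = 2.03×161 + 9.06×23 + 0.15×299 + 3.65×116 = 326.83 + 208.38 + 44.85 + 423.4 = 1003.46
Index = 933.16 / 1003.46 × 100 = 92.9942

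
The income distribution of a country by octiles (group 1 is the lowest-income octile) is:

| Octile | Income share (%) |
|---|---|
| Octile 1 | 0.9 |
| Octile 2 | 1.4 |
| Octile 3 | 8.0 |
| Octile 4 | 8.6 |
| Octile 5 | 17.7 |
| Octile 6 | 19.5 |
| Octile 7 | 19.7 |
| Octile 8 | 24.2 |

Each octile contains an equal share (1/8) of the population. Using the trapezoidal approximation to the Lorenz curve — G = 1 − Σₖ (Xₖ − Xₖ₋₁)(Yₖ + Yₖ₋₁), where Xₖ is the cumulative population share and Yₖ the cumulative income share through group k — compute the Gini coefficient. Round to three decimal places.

0.373

Cumulative income shares Yₖ: 0.0090, 0.0230, 0.1030, 0.1890, 0.3660, 0.5610, 0.7580, 1.0000
Σ (Xₖ−Xₖ₋₁)(Yₖ+Yₖ₋₁) = (1/8)(0.0090+0.0000) + (1/8)(0.0230+0.0090) + (1/8)(0.1030+0.0230) + (1/8)(0.1890+0.1030) + (1/8)(0.3660+0.1890) + (1/8)(0.5610+0.3660) + (1/8)(0.7580+0.5610) + (1/8)(1.0000+0.7580)
  = 0.0011 + 0.0040 + 0.0158 + 0.0365 + 0.0694 + 0.1159 + 0.1649 + 0.2197 = 0.6272
G = 1 − 0.6272 = 0.3728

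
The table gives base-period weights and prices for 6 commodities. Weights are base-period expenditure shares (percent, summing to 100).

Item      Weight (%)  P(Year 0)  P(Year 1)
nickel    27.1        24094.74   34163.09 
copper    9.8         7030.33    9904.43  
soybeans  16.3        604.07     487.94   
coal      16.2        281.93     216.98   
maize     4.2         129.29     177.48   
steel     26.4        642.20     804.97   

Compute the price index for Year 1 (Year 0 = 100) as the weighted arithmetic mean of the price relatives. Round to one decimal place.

116.7

nickel: 27.1 × (34163.09/24094.74) = 27.1 × 1.417865 = 38.4241
copper: 9.8 × (9904.43/7030.33) = 9.8 × 1.408814 = 13.8064
soybeans: 16.3 × (487.94/604.07) = 16.3 × 0.807754 = 13.1664
coal: 16.2 × (216.98/281.93) = 16.2 × 0.769624 = 12.4679
maize: 4.2 × (177.48/129.29) = 4.2 × 1.372728 = 5.7655
steel: 26.4 × (804.97/642.20) = 26.4 × 1.253457 = 33.0913
Index = Σ wᵢ·(p₁ᵢ/p₀ᵢ) = 38.4241 + 13.8064 + 13.1664 + 12.4679 + 5.7655 + 33.0913 = 116.7215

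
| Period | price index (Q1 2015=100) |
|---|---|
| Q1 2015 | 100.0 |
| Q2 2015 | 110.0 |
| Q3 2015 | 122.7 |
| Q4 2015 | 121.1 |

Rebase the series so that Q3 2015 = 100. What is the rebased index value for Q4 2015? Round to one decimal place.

98.7

Rebased(Q4 2015) = 121.1 / 122.7 × 100 = 98.6960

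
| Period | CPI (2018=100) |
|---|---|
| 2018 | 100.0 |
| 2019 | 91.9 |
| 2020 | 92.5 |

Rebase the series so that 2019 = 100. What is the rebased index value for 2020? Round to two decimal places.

100.65

Rebased(2020) = 92.5 / 91.9 × 100 = 100.6529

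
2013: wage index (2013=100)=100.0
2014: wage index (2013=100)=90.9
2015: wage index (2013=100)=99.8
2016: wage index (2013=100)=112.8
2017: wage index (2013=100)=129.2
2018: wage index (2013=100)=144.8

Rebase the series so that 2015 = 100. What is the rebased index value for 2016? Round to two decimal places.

113.03

Rebased(2016) = 112.8 / 99.8 × 100 = 113.0261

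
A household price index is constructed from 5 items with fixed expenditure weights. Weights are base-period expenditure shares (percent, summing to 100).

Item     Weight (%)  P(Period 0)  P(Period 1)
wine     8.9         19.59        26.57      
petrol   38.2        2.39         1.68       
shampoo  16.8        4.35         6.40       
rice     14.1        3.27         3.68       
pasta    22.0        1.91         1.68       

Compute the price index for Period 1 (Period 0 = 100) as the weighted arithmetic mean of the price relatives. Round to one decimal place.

98.9

wine: 8.9 × (26.57/19.59) = 8.9 × 1.356304 = 12.0711
petrol: 38.2 × (1.68/2.39) = 38.2 × 0.702929 = 26.8519
shampoo: 16.8 × (6.40/4.35) = 16.8 × 1.471264 = 24.7172
rice: 14.1 × (3.68/3.27) = 14.1 × 1.125382 = 15.8679
pasta: 22.0 × (1.68/1.91) = 22.0 × 0.879581 = 19.3508
Index = Σ wᵢ·(p₁ᵢ/p₀ᵢ) = 12.0711 + 26.8519 + 24.7172 + 15.8679 + 19.3508 = 98.8589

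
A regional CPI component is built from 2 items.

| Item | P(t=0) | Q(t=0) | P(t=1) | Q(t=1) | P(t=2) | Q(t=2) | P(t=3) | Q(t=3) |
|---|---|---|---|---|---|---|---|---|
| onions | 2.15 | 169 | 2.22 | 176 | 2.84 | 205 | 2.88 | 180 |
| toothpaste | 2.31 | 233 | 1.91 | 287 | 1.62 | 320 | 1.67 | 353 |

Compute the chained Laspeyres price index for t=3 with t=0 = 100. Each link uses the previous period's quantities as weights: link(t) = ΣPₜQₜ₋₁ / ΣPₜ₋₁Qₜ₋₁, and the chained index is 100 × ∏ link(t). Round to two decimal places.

95.54

Link t=0→t=1:
ΣP(t=1)Q(t=0) = 2.22×169 + 1.91×233 = 375.18 + 445.03 = 820.21
ΣP(t=0)Q(t=0) = 2.15×169 + 2.31×233 = 363.35 + 538.23 = 901.58
link = 820.21/901.58 = 0.909747
Link t=1→t=2:
ΣP(t=2)Q(t=1) = 2.84×176 + 1.62×287 = 499.84 + 464.94 = 964.78
ΣP(t=1)Q(t=1) = 2.22×176 + 1.91×287 = 390.72 + 548.17 = 938.89
link = 964.78/938.89 = 1.027575
Link t=2→t=3:
ΣP(t=3)Q(t=2) = 2.88×205 + 1.67×320 = 590.4 + 534.4 = 1124.8
ΣP(t=2)Q(t=2) = 2.84×205 + 1.62×320 = 582.2 + 518.4 = 1100.6
link = 1124.8/1100.6 = 1.021988
Chained index = 100 × 0.909747 × 1.027575 × 1.021988 = 95.5389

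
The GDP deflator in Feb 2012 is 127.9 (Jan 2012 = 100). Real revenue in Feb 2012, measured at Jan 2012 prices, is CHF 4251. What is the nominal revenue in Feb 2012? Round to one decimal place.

5437.0

Nominal = Real × (Index/100) = 4251 × (127.9/100)
        = 4251 × 1.279 = 5437.0290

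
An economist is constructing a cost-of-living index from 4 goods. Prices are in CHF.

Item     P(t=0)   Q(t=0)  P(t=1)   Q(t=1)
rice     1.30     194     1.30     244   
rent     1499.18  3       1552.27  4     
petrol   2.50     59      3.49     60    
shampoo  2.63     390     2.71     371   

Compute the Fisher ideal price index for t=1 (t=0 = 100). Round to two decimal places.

Laspeyres component (base-period weights):
ΣP(t=1)Q(t=0) = 1.30×194 + 1552.27×3 + 3.49×59 + 2.71×390 = 252.2 + 4656.81 + 205.91 + 1056.9 = 6171.82
ΣP(t=0)Q(t=0) = 1.30×194 + 1499.18×3 + 2.50×59 + 2.63×390 = 252.2 + 4497.54 + 147.5 + 1025.7 = 5922.94
L = 6171.82 / 5922.94 × 100 = 104.2020
Paasche component (current-period weights):
ΣP(t=1)Q(t=1) = 1.30×244 + 1552.27×4 + 3.49×60 + 2.71×371 = 317.2 + 6209.08 + 209.4 + 1005.41 = 7741.09
ΣP(t=0)Q(t=1) = 1.30×244 + 1499.18×4 + 2.50×60 + 2.63×371 = 317.2 + 5996.72 + 150 + 975.73 = 7439.65
P = 7741.09 / 7439.65 × 100 = 104.0518
Fisher = √(L × P) = √(104.2020 × 104.0518) = 104.1269

104.13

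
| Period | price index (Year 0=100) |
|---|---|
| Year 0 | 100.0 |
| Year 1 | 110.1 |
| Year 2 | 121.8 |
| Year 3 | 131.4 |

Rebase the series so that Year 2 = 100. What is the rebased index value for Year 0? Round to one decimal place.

Rebased(Year 0) = 100.0 / 121.8 × 100 = 82.1018

82.1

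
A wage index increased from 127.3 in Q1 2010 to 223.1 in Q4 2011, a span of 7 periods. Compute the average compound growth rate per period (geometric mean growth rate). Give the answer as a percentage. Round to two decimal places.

Growth factor = (223.1/127.3)^(1/7) = (1.752553)^(1/7) = 1.083453
Growth rate = 1.083453 − 1 = 0.083453 = 8.3453%

8.35%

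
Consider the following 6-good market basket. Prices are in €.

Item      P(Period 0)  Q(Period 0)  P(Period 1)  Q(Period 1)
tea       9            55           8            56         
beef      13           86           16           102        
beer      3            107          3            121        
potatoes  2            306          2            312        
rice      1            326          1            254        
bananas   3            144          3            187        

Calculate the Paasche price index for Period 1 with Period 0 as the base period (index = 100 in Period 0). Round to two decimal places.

106.88

Paasche price index uses current-period quantities as weights.
ΣP(Period 1)·Q(Period 1) = 8×56 + 16×102 + 3×121 + 2×312 + 1×254 + 3×187 = 448 + 1632 + 363 + 624 + 254 + 561 = 3882
ΣP(Period 0)·Q(Period 1) = 9×56 + 13×102 + 3×121 + 2×312 + 1×254 + 3×187 = 504 + 1326 + 363 + 624 + 254 + 561 = 3632
Index = 3882 / 3632 × 100 = 106.8833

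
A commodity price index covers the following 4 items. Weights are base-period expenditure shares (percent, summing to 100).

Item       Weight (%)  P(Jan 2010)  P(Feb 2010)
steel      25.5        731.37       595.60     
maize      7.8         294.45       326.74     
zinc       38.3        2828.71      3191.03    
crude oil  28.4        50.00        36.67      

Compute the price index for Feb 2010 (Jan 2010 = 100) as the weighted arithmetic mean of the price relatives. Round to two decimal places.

93.46

steel: 25.5 × (595.60/731.37) = 25.5 × 0.814362 = 20.7662
maize: 7.8 × (326.74/294.45) = 7.8 × 1.109662 = 8.6554
zinc: 38.3 × (3191.03/2828.71) = 38.3 × 1.128087 = 43.2057
crude oil: 28.4 × (36.67/50.00) = 28.4 × 0.733400 = 20.8286
Index = Σ wᵢ·(p₁ᵢ/p₀ᵢ) = 20.7662 + 8.6554 + 43.2057 + 20.8286 = 93.4559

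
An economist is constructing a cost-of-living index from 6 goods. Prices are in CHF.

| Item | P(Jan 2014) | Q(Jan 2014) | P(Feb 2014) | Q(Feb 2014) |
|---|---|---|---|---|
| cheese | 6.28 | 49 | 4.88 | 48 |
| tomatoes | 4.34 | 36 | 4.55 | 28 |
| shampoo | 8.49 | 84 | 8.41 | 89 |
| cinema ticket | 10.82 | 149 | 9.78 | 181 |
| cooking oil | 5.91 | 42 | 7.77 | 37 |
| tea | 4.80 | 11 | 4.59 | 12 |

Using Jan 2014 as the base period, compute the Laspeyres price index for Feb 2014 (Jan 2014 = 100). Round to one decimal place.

Laspeyres price index uses base-period quantities as weights.
ΣP(Feb 2014)·Q(Jan 2014) = 4.88×49 + 4.55×36 + 8.41×84 + 9.78×149 + 7.77×42 + 4.59×11 = 239.12 + 163.8 + 706.44 + 1457.22 + 326.34 + 50.49 = 2943.41
ΣP(Jan 2014)·Q(Jan 2014) = 6.28×49 + 4.34×36 + 8.49×84 + 10.82×149 + 5.91×42 + 4.80×11 = 307.72 + 156.24 + 713.16 + 1612.18 + 248.22 + 52.8 = 3090.32
Index = 2943.41 / 3090.32 × 100 = 95.2461

95.2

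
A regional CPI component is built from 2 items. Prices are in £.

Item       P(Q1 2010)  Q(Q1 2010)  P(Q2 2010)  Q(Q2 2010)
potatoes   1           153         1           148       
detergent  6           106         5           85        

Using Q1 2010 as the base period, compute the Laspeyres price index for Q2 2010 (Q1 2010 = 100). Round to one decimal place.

86.6

Laspeyres price index uses base-period quantities as weights.
ΣP(Q2 2010)·Q(Q1 2010) = 1×153 + 5×106 = 153 + 530 = 683
ΣP(Q1 2010)·Q(Q1 2010) = 1×153 + 6×106 = 153 + 636 = 789
Index = 683 / 789 × 100 = 86.5653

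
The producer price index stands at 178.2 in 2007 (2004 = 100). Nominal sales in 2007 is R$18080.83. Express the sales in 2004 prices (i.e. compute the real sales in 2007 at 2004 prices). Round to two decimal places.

Real = Nominal ÷ (Index/100) = 18080.83 ÷ (178.2/100)
     = 18080.83 ÷ 1.782 = 10146.3692

10146.37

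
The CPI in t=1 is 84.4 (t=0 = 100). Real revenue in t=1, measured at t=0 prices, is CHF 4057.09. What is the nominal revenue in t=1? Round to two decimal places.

3424.18

Nominal = Real × (Index/100) = 4057.09 × (84.4/100)
        = 4057.09 × 0.844 = 3424.1840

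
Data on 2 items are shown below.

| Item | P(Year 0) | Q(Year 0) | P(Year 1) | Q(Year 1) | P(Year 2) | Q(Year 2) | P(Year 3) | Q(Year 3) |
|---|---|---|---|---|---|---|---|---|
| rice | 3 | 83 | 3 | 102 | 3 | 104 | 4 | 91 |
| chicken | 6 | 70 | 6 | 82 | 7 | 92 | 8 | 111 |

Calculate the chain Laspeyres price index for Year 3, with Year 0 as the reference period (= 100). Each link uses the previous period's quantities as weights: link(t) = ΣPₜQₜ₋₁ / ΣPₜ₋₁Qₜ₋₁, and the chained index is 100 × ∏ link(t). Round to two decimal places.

132.88

Link Year 0→Year 1:
ΣP(Year 1)Q(Year 0) = 3×83 + 6×70 = 249 + 420 = 669
ΣP(Year 0)Q(Year 0) = 3×83 + 6×70 = 249 + 420 = 669
link = 669/669 = 1.000000
Link Year 1→Year 2:
ΣP(Year 2)Q(Year 1) = 3×102 + 7×82 = 306 + 574 = 880
ΣP(Year 1)Q(Year 1) = 3×102 + 6×82 = 306 + 492 = 798
link = 880/798 = 1.102757
Link Year 2→Year 3:
ΣP(Year 3)Q(Year 2) = 4×104 + 8×92 = 416 + 736 = 1152
ΣP(Year 2)Q(Year 2) = 3×104 + 7×92 = 312 + 644 = 956
link = 1152/956 = 1.205021
Chained index = 100 × 1.000000 × 1.102757 × 1.205021 = 132.8845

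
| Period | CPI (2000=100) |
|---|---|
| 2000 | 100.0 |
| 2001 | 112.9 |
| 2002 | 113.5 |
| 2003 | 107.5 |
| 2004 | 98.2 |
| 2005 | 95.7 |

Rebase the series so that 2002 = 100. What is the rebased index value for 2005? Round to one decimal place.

84.3

Rebased(2005) = 95.7 / 113.5 × 100 = 84.3172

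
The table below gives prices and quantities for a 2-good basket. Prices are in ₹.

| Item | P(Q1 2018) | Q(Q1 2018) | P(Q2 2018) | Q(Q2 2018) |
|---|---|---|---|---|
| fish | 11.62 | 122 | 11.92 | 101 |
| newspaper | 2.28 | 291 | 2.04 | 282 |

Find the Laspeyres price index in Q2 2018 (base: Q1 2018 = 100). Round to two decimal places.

98.40

Laspeyres price index uses base-period quantities as weights.
ΣP(Q2 2018)·Q(Q1 2018) = 11.92×122 + 2.04×291 = 1454.24 + 593.64 = 2047.88
ΣP(Q1 2018)·Q(Q1 2018) = 11.62×122 + 2.28×291 = 1417.64 + 663.48 = 2081.12
Index = 2047.88 / 2081.12 × 100 = 98.4028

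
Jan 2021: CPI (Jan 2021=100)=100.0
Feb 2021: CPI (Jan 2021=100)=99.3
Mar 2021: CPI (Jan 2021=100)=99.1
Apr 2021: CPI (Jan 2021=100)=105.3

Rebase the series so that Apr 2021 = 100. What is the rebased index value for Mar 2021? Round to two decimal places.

Rebased(Mar 2021) = 99.1 / 105.3 × 100 = 94.1121

94.11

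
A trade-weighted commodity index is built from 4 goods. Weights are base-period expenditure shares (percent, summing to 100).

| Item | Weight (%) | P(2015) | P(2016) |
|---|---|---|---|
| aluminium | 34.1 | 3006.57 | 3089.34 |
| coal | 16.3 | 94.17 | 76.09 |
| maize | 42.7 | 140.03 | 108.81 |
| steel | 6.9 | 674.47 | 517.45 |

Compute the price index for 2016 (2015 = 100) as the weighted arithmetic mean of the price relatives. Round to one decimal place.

86.7

aluminium: 34.1 × (3089.34/3006.57) = 34.1 × 1.027530 = 35.0388
coal: 16.3 × (76.09/94.17) = 16.3 × 0.808007 = 13.1705
maize: 42.7 × (108.81/140.03) = 42.7 × 0.777048 = 33.1799
steel: 6.9 × (517.45/674.47) = 6.9 × 0.767195 = 5.2936
Index = Σ wᵢ·(p₁ᵢ/p₀ᵢ) = 35.0388 + 13.1705 + 33.1799 + 5.2936 = 86.6829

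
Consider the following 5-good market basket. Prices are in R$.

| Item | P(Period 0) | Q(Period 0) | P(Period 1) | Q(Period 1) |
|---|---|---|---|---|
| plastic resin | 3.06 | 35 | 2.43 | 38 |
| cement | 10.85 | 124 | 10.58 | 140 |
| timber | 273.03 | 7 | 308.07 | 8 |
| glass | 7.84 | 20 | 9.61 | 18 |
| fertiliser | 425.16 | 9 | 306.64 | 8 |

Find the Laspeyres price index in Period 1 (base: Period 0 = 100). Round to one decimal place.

88.5

Laspeyres price index uses base-period quantities as weights.
ΣP(Period 1)·Q(Period 0) = 2.43×35 + 10.58×124 + 308.07×7 + 9.61×20 + 306.64×9 = 85.05 + 1311.92 + 2156.49 + 192.2 + 2759.76 = 6505.42
ΣP(Period 0)·Q(Period 0) = 3.06×35 + 10.85×124 + 273.03×7 + 7.84×20 + 425.16×9 = 107.1 + 1345.4 + 1911.21 + 156.8 + 3826.44 = 7346.95
Index = 6505.42 / 7346.95 × 100 = 88.5459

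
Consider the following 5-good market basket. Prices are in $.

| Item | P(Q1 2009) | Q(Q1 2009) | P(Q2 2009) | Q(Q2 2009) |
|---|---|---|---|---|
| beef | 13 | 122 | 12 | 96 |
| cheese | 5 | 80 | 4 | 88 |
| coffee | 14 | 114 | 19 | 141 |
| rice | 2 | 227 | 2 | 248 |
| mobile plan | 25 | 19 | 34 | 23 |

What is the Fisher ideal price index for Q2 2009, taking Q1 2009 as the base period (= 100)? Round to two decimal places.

113.65

Laspeyres component (base-period weights):
ΣP(Q2 2009)Q(Q1 2009) = 12×122 + 4×80 + 19×114 + 2×227 + 34×19 = 1464 + 320 + 2166 + 454 + 646 = 5050
ΣP(Q1 2009)Q(Q1 2009) = 13×122 + 5×80 + 14×114 + 2×227 + 25×19 = 1586 + 400 + 1596 + 454 + 475 = 4511
L = 5050 / 4511 × 100 = 111.9486
Paasche component (current-period weights):
ΣP(Q2 2009)Q(Q2 2009) = 12×96 + 4×88 + 19×141 + 2×248 + 34×23 = 1152 + 352 + 2679 + 496 + 782 = 5461
ΣP(Q1 2009)Q(Q2 2009) = 13×96 + 5×88 + 14×141 + 2×248 + 25×23 = 1248 + 440 + 1974 + 496 + 575 = 4733
P = 5461 / 4733 × 100 = 115.3814
Fisher = √(L × P) = √(111.9486 × 115.3814) = 113.6520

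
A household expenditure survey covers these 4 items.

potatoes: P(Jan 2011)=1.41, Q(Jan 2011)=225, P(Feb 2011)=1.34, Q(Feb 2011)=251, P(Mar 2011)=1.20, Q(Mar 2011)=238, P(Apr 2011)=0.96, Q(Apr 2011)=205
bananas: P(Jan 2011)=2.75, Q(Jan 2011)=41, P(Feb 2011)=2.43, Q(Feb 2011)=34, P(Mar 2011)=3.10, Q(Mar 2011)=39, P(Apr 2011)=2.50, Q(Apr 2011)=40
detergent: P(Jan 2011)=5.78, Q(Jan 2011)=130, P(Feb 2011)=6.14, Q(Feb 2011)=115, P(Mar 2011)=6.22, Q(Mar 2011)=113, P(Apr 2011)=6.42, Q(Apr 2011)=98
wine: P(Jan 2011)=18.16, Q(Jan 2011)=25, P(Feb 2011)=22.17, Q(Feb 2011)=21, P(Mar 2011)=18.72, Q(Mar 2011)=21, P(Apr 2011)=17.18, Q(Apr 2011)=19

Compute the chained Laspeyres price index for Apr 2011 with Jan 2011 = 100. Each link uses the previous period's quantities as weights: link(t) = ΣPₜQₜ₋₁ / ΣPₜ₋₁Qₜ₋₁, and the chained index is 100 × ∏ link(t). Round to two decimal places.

95.99

Link Jan 2011→Feb 2011:
ΣP(Feb 2011)Q(Jan 2011) = 1.34×225 + 2.43×41 + 6.14×130 + 22.17×25 = 301.5 + 99.63 + 798.2 + 554.25 = 1753.58
ΣP(Jan 2011)Q(Jan 2011) = 1.41×225 + 2.75×41 + 5.78×130 + 18.16×25 = 317.25 + 112.75 + 751.4 + 454 = 1635.4
link = 1753.58/1635.4 = 1.072264
Link Feb 2011→Mar 2011:
ΣP(Mar 2011)Q(Feb 2011) = 1.20×251 + 3.10×34 + 6.22×115 + 18.72×21 = 301.2 + 105.4 + 715.3 + 393.12 = 1515.02
ΣP(Feb 2011)Q(Feb 2011) = 1.34×251 + 2.43×34 + 6.14×115 + 22.17×21 = 336.34 + 82.62 + 706.1 + 465.57 = 1590.63
link = 1515.02/1590.63 = 0.952465
Link Mar 2011→Apr 2011:
ΣP(Apr 2011)Q(Mar 2011) = 0.96×238 + 2.50×39 + 6.42×113 + 17.18×21 = 228.48 + 97.5 + 725.46 + 360.78 = 1412.22
ΣP(Mar 2011)Q(Mar 2011) = 1.20×238 + 3.10×39 + 6.22×113 + 18.72×21 = 285.6 + 120.9 + 702.86 + 393.12 = 1502.48
link = 1412.22/1502.48 = 0.939926
Chained index = 100 × 1.072264 × 0.952465 × 0.939926 = 95.9941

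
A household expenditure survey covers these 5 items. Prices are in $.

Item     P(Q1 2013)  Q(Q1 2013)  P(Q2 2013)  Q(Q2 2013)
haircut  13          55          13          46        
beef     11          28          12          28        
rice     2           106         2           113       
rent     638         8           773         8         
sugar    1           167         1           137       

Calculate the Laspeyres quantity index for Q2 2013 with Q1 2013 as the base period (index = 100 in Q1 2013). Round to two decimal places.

97.96

Laspeyres quantity index uses base-period prices as weights.
ΣP(Q1 2013)·Q(Q2 2013) = 13×46 + 11×28 + 2×113 + 638×8 + 1×137 = 598 + 308 + 226 + 5104 + 137 = 6373
ΣP(Q1 2013)·Q(Q1 2013) = 13×55 + 11×28 + 2×106 + 638×8 + 1×167 = 715 + 308 + 212 + 5104 + 167 = 6506
Index = 6373 / 6506 × 100 = 97.9557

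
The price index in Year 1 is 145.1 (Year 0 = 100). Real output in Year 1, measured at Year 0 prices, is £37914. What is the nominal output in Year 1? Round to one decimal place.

Nominal = Real × (Index/100) = 37914 × (145.1/100)
        = 37914 × 1.451 = 55013.2140

55013.2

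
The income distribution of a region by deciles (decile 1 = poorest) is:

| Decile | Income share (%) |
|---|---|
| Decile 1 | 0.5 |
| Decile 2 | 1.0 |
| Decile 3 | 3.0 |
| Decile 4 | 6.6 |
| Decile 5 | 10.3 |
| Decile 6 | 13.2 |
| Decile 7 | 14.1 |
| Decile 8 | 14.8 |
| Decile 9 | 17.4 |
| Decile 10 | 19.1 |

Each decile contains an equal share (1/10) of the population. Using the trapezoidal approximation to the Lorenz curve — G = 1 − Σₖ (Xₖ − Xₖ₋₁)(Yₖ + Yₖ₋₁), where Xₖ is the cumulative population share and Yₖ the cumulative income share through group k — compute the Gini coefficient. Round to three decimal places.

0.367

Cumulative income shares Yₖ: 0.0050, 0.0150, 0.0450, 0.1110, 0.2140, 0.3460, 0.4870, 0.6350, 0.8090, 1.0000
Σ (Xₖ−Xₖ₋₁)(Yₖ+Yₖ₋₁) = (1/10)(0.0050+0.0000) + (1/10)(0.0150+0.0050) + (1/10)(0.0450+0.0150) + (1/10)(0.1110+0.0450) + (1/10)(0.2140+0.1110) + (1/10)(0.3460+0.2140) + (1/10)(0.4870+0.3460) + (1/10)(0.6350+0.4870) + (1/10)(0.8090+0.6350) + (1/10)(1.0000+0.8090)
  = 0.0005 + 0.0020 + 0.0060 + 0.0156 + 0.0325 + 0.0560 + 0.0833 + 0.1122 + 0.1444 + 0.1809 = 0.6334
G = 1 − 0.6334 = 0.3666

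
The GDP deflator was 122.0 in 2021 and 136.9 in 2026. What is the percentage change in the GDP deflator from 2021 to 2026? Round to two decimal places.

12.21%

Change = (136.9 − 122.0) / 122.0 × 100
       = 14.9 / 122.0 × 100 = 12.2131%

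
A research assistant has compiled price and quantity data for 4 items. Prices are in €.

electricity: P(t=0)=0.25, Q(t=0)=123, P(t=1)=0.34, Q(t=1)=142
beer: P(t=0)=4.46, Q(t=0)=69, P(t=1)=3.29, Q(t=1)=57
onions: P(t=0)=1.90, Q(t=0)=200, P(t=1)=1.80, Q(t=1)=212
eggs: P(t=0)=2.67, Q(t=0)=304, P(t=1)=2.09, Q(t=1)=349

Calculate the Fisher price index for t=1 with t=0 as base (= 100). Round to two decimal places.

Laspeyres component (base-period weights):
ΣP(t=1)Q(t=0) = 0.34×123 + 3.29×69 + 1.80×200 + 2.09×304 = 41.82 + 227.01 + 360 + 635.36 = 1264.19
ΣP(t=0)Q(t=0) = 0.25×123 + 4.46×69 + 1.90×200 + 2.67×304 = 30.75 + 307.74 + 380 + 811.68 = 1530.17
L = 1264.19 / 1530.17 × 100 = 82.6176
Paasche component (current-period weights):
ΣP(t=1)Q(t=1) = 0.34×142 + 3.29×57 + 1.80×212 + 2.09×349 = 48.28 + 187.53 + 381.6 + 729.41 = 1346.82
ΣP(t=0)Q(t=1) = 0.25×142 + 4.46×57 + 1.90×212 + 2.67×349 = 35.5 + 254.22 + 402.8 + 931.83 = 1624.35
P = 1346.82 / 1624.35 × 100 = 82.9144
Fisher = √(L × P) = √(82.6176 × 82.9144) = 82.7659

82.77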